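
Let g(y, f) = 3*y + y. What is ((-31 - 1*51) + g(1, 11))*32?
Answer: -2496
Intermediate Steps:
g(y, f) = 4*y
((-31 - 1*51) + g(1, 11))*32 = ((-31 - 1*51) + 4*1)*32 = ((-31 - 51) + 4)*32 = (-82 + 4)*32 = -78*32 = -2496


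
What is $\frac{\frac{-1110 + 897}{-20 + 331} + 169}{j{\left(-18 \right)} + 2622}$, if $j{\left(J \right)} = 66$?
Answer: $\frac{3739}{59712} \approx 0.062617$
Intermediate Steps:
$\frac{\frac{-1110 + 897}{-20 + 331} + 169}{j{\left(-18 \right)} + 2622} = \frac{\frac{-1110 + 897}{-20 + 331} + 169}{66 + 2622} = \frac{- \frac{213}{311} + 169}{2688} = \left(\left(-213\right) \frac{1}{311} + 169\right) \frac{1}{2688} = \left(- \frac{213}{311} + 169\right) \frac{1}{2688} = \frac{52346}{311} \cdot \frac{1}{2688} = \frac{3739}{59712}$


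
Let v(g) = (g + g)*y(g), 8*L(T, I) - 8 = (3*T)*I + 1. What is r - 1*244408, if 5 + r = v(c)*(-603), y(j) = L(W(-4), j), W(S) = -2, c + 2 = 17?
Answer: -245007/4 ≈ -61252.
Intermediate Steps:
c = 15 (c = -2 + 17 = 15)
L(T, I) = 9/8 + 3*I*T/8 (L(T, I) = 1 + ((3*T)*I + 1)/8 = 1 + (3*I*T + 1)/8 = 1 + (1 + 3*I*T)/8 = 1 + (⅛ + 3*I*T/8) = 9/8 + 3*I*T/8)
y(j) = 9/8 - 3*j/4 (y(j) = 9/8 + (3/8)*j*(-2) = 9/8 - 3*j/4)
v(g) = 2*g*(9/8 - 3*g/4) (v(g) = (g + g)*(9/8 - 3*g/4) = (2*g)*(9/8 - 3*g/4) = 2*g*(9/8 - 3*g/4))
r = 732625/4 (r = -5 + ((¾)*15*(3 - 2*15))*(-603) = -5 + ((¾)*15*(3 - 30))*(-603) = -5 + ((¾)*15*(-27))*(-603) = -5 - 1215/4*(-603) = -5 + 732645/4 = 732625/4 ≈ 1.8316e+5)
r - 1*244408 = 732625/4 - 1*244408 = 732625/4 - 244408 = -245007/4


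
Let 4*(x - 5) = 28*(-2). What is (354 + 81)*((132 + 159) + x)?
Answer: 122670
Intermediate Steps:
x = -9 (x = 5 + (28*(-2))/4 = 5 + (¼)*(-56) = 5 - 14 = -9)
(354 + 81)*((132 + 159) + x) = (354 + 81)*((132 + 159) - 9) = 435*(291 - 9) = 435*282 = 122670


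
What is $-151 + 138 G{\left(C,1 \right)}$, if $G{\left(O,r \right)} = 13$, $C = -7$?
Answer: $1643$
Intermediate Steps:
$-151 + 138 G{\left(C,1 \right)} = -151 + 138 \cdot 13 = -151 + 1794 = 1643$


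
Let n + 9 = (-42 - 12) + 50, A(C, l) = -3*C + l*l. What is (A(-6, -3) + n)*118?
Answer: 1652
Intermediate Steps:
A(C, l) = l² - 3*C (A(C, l) = -3*C + l² = l² - 3*C)
n = -13 (n = -9 + ((-42 - 12) + 50) = -9 + (-54 + 50) = -9 - 4 = -13)
(A(-6, -3) + n)*118 = (((-3)² - 3*(-6)) - 13)*118 = ((9 + 18) - 13)*118 = (27 - 13)*118 = 14*118 = 1652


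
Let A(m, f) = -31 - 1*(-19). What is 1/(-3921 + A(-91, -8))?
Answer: -1/3933 ≈ -0.00025426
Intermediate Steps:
A(m, f) = -12 (A(m, f) = -31 + 19 = -12)
1/(-3921 + A(-91, -8)) = 1/(-3921 - 12) = 1/(-3933) = -1/3933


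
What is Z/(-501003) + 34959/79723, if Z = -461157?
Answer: 18093127796/13313820723 ≈ 1.3590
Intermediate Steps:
Z/(-501003) + 34959/79723 = -461157/(-501003) + 34959/79723 = -461157*(-1/501003) + 34959*(1/79723) = 153719/167001 + 34959/79723 = 18093127796/13313820723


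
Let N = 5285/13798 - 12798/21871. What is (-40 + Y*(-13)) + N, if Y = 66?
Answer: -271055898653/301776058 ≈ -898.20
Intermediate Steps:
N = -60998569/301776058 (N = 5285*(1/13798) - 12798*1/21871 = 5285/13798 - 12798/21871 = -60998569/301776058 ≈ -0.20213)
(-40 + Y*(-13)) + N = (-40 + 66*(-13)) - 60998569/301776058 = (-40 - 858) - 60998569/301776058 = -898 - 60998569/301776058 = -271055898653/301776058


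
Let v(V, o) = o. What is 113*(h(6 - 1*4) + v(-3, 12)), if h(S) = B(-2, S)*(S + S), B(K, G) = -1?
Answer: 904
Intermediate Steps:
h(S) = -2*S (h(S) = -(S + S) = -2*S)
113*(h(6 - 1*4) + v(-3, 12)) = 113*(-2*(6 - 1*4) + 12) = 113*(-2*(6 - 4) + 12) = 113*(-2*2 + 12) = 113*(-4 + 12) = 113*8 = 904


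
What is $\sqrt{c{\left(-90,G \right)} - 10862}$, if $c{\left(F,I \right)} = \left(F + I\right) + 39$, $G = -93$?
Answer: $i \sqrt{11006} \approx 104.91 i$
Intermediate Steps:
$c{\left(F,I \right)} = 39 + F + I$
$\sqrt{c{\left(-90,G \right)} - 10862} = \sqrt{\left(39 - 90 - 93\right) - 10862} = \sqrt{-144 - 10862} = \sqrt{-11006} = i \sqrt{11006}$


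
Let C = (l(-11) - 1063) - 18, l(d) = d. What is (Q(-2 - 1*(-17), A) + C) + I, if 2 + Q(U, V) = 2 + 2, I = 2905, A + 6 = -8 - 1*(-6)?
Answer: 1815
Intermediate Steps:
A = -8 (A = -6 + (-8 - 1*(-6)) = -6 + (-8 + 6) = -6 - 2 = -8)
C = -1092 (C = (-11 - 1063) - 18 = -1074 - 18 = -1092)
Q(U, V) = 2 (Q(U, V) = -2 + (2 + 2) = -2 + 4 = 2)
(Q(-2 - 1*(-17), A) + C) + I = (2 - 1092) + 2905 = -1090 + 2905 = 1815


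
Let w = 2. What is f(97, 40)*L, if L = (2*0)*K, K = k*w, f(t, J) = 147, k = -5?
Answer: 0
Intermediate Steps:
K = -10 (K = -5*2 = -10)
L = 0 (L = (2*0)*(-10) = 0*(-10) = 0)
f(97, 40)*L = 147*0 = 0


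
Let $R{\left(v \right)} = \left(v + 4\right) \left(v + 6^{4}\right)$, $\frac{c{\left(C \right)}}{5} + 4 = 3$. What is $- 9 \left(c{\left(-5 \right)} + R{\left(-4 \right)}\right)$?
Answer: $45$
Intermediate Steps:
$c{\left(C \right)} = -5$ ($c{\left(C \right)} = -20 + 5 \cdot 3 = -20 + 15 = -5$)
$R{\left(v \right)} = \left(4 + v\right) \left(1296 + v\right)$ ($R{\left(v \right)} = \left(4 + v\right) \left(v + 1296\right) = \left(4 + v\right) \left(1296 + v\right)$)
$- 9 \left(c{\left(-5 \right)} + R{\left(-4 \right)}\right) = - 9 \left(-5 + \left(5184 + \left(-4\right)^{2} + 1300 \left(-4\right)\right)\right) = - 9 \left(-5 + \left(5184 + 16 - 5200\right)\right) = - 9 \left(-5 + 0\right) = \left(-9\right) \left(-5\right) = 45$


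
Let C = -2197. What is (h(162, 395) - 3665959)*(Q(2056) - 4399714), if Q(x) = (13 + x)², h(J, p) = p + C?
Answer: 436291174233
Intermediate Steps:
h(J, p) = -2197 + p (h(J, p) = p - 2197 = -2197 + p)
(h(162, 395) - 3665959)*(Q(2056) - 4399714) = ((-2197 + 395) - 3665959)*((13 + 2056)² - 4399714) = (-1802 - 3665959)*(2069² - 4399714) = -3667761*(4280761 - 4399714) = -3667761*(-118953) = 436291174233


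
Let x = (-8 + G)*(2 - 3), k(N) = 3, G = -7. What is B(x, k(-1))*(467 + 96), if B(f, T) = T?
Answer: 1689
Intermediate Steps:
x = 15 (x = (-8 - 7)*(2 - 3) = -15*(-1) = 15)
B(x, k(-1))*(467 + 96) = 3*(467 + 96) = 3*563 = 1689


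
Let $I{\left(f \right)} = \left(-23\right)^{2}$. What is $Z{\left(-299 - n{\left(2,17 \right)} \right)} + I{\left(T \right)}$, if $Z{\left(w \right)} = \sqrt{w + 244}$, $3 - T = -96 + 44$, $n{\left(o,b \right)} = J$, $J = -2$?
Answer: $529 + i \sqrt{53} \approx 529.0 + 7.2801 i$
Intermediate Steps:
$n{\left(o,b \right)} = -2$
$T = 55$ ($T = 3 - \left(-96 + 44\right) = 3 - -52 = 3 + 52 = 55$)
$I{\left(f \right)} = 529$
$Z{\left(w \right)} = \sqrt{244 + w}$
$Z{\left(-299 - n{\left(2,17 \right)} \right)} + I{\left(T \right)} = \sqrt{244 - 297} + 529 = \sqrt{-53} + 529 = i \sqrt{53} + 529 = 529 + i \sqrt{53}$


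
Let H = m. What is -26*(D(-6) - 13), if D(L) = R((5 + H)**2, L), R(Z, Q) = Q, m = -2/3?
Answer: 494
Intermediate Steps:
m = -2/3 (m = -2*1/3 = -2/3 ≈ -0.66667)
H = -2/3 ≈ -0.66667
D(L) = L
-26*(D(-6) - 13) = -26*(-6 - 13) = -26*(-19) = 494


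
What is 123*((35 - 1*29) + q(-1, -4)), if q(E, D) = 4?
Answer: 1230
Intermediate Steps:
123*((35 - 1*29) + q(-1, -4)) = 123*((35 - 1*29) + 4) = 123*((35 - 29) + 4) = 123*(6 + 4) = 123*10 = 1230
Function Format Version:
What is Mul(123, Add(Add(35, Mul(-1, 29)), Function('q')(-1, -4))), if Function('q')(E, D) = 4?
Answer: 1230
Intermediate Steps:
Mul(123, Add(Add(35, Mul(-1, 29)), Function('q')(-1, -4))) = Mul(123, Add(Add(35, Mul(-1, 29)), 4)) = Mul(123, Add(Add(35, -29), 4)) = Mul(123, Add(6, 4)) = Mul(123, 10) = 1230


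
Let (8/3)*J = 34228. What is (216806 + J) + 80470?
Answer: 620223/2 ≈ 3.1011e+5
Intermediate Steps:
J = 25671/2 (J = (3/8)*34228 = 25671/2 ≈ 12836.)
(216806 + J) + 80470 = (216806 + 25671/2) + 80470 = 459283/2 + 80470 = 620223/2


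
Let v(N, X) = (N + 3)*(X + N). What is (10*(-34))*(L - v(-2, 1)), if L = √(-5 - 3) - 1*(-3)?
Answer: -1360 - 680*I*√2 ≈ -1360.0 - 961.67*I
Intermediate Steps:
v(N, X) = (3 + N)*(N + X)
L = 3 + 2*I*√2 (L = √(-8) + 3 = 2*I*√2 + 3 = 3 + 2*I*√2 ≈ 3.0 + 2.8284*I)
(10*(-34))*(L - v(-2, 1)) = (10*(-34))*((3 + 2*I*√2) - ((-2)² + 3*(-2) + 3*1 - 2*1)) = -340*((3 + 2*I*√2) - (4 - 6 + 3 - 2)) = -340*((3 + 2*I*√2) - 1*(-1)) = -340*((3 + 2*I*√2) + 1) = -340*(4 + 2*I*√2) = -1360 - 680*I*√2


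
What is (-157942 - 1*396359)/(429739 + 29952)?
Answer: -554301/459691 ≈ -1.2058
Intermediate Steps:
(-157942 - 1*396359)/(429739 + 29952) = (-157942 - 396359)/459691 = -554301*1/459691 = -554301/459691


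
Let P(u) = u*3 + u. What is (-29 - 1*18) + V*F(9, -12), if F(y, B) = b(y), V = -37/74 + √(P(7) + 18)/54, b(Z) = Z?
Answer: -103/2 + √46/6 ≈ -50.370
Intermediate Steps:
P(u) = 4*u (P(u) = 3*u + u = 4*u)
V = -½ + √46/54 (V = -37/74 + √(4*7 + 18)/54 = -37*1/74 + √(28 + 18)*(1/54) = -½ + √46*(1/54) = -½ + √46/54 ≈ -0.37440)
F(y, B) = y
(-29 - 1*18) + V*F(9, -12) = (-29 - 1*18) + (-½ + √46/54)*9 = (-29 - 18) + (-9/2 + √46/6) = -47 + (-9/2 + √46/6) = -103/2 + √46/6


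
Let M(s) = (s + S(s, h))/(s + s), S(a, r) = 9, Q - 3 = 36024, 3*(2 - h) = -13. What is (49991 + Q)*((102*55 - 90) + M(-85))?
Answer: 40362914284/85 ≈ 4.7486e+8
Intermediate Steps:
h = 19/3 (h = 2 - 1/3*(-13) = 2 + 13/3 = 19/3 ≈ 6.3333)
Q = 36027 (Q = 3 + 36024 = 36027)
M(s) = (9 + s)/(2*s) (M(s) = (s + 9)/(s + s) = (9 + s)/((2*s)) = (9 + s)*(1/(2*s)) = (9 + s)/(2*s))
(49991 + Q)*((102*55 - 90) + M(-85)) = (49991 + 36027)*((102*55 - 90) + (1/2)*(9 - 85)/(-85)) = 86018*((5610 - 90) + (1/2)*(-1/85)*(-76)) = 86018*(5520 + 38/85) = 86018*(469238/85) = 40362914284/85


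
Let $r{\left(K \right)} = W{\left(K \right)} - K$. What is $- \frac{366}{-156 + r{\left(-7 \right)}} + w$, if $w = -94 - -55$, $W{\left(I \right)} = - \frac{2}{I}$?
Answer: $- \frac{12679}{347} \approx -36.539$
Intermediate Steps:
$r{\left(K \right)} = - K - \frac{2}{K}$ ($r{\left(K \right)} = - \frac{2}{K} - K = - K - \frac{2}{K}$)
$w = -39$ ($w = -94 + 55 = -39$)
$- \frac{366}{-156 + r{\left(-7 \right)}} + w = - \frac{366}{-156 - \left(-7 + \frac{2}{-7}\right)} - 39 = - \frac{366}{-156 + \left(7 - - \frac{2}{7}\right)} - 39 = - \frac{366}{-156 + \left(7 + \frac{2}{7}\right)} - 39 = - \frac{366}{-156 + \frac{51}{7}} - 39 = - \frac{366}{- \frac{1041}{7}} - 39 = \left(-366\right) \left(- \frac{7}{1041}\right) - 39 = \frac{854}{347} - 39 = - \frac{12679}{347}$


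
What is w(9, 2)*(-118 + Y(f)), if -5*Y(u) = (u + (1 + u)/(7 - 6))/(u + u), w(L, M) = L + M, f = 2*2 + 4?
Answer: -104027/80 ≈ -1300.3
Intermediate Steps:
f = 8 (f = 4 + 4 = 8)
Y(u) = -(1 + 2*u)/(10*u) (Y(u) = -(u + (1 + u)/(7 - 6))/(5*(u + u)) = -(u + (1 + u)/1)/(5*(2*u)) = -(u + (1 + u)*1)*1/(2*u)/5 = -(u + (1 + u))*1/(2*u)/5 = -(1 + 2*u)*1/(2*u)/5 = -(1 + 2*u)/(10*u))
w(9, 2)*(-118 + Y(f)) = (9 + 2)*(-118 + (⅒)*(-1 - 2*8)/8) = 11*(-118 + (⅒)*(⅛)*(-1 - 16)) = 11*(-118 + (⅒)*(⅛)*(-17)) = 11*(-118 - 17/80) = 11*(-9457/80) = -104027/80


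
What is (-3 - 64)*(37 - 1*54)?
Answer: 1139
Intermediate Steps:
(-3 - 64)*(37 - 1*54) = -67*(37 - 54) = -67*(-17) = 1139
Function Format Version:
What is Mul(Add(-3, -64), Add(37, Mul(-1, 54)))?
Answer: 1139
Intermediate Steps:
Mul(Add(-3, -64), Add(37, Mul(-1, 54))) = Mul(-67, Add(37, -54)) = Mul(-67, -17) = 1139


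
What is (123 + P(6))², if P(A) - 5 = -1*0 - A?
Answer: 14884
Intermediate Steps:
P(A) = 5 - A (P(A) = 5 + (-1*0 - A) = 5 + (0 - A) = 5 - A)
(123 + P(6))² = (123 + (5 - 1*6))² = (123 + (5 - 6))² = (123 - 1)² = 122² = 14884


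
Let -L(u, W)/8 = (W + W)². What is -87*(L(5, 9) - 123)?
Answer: 236205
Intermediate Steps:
L(u, W) = -32*W² (L(u, W) = -8*(W + W)² = -8*4*W² = -32*W²)
-87*(L(5, 9) - 123) = -87*(-32*9² - 123) = -87*(-32*81 - 123) = -87*(-2592 - 123) = -87*(-2715) = 236205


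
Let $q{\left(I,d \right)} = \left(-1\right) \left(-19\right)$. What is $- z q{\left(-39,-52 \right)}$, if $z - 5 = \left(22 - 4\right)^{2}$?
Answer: $-6251$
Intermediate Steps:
$q{\left(I,d \right)} = 19$
$z = 329$ ($z = 5 + \left(22 - 4\right)^{2} = 5 + 18^{2} = 5 + 324 = 329$)
$- z q{\left(-39,-52 \right)} = \left(-1\right) 329 \cdot 19 = \left(-329\right) 19 = -6251$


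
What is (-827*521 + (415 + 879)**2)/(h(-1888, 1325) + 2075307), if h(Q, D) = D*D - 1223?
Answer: 1243569/3829709 ≈ 0.32472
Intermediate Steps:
h(Q, D) = -1223 + D**2 (h(Q, D) = D**2 - 1223 = -1223 + D**2)
(-827*521 + (415 + 879)**2)/(h(-1888, 1325) + 2075307) = (-827*521 + (415 + 879)**2)/((-1223 + 1325**2) + 2075307) = (-430867 + 1294**2)/((-1223 + 1755625) + 2075307) = (-430867 + 1674436)/(1754402 + 2075307) = 1243569/3829709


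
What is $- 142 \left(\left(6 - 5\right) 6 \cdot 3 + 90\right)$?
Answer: $-15336$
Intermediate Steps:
$- 142 \left(\left(6 - 5\right) 6 \cdot 3 + 90\right) = - 142 \left(1 \cdot 18 + 90\right) = - 142 \left(18 + 90\right) = \left(-142\right) 108 = -15336$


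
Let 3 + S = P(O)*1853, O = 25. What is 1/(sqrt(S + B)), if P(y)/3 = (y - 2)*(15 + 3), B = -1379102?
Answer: sqrt(922321)/922321 ≈ 0.0010413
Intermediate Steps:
P(y) = -108 + 54*y (P(y) = 3*((y - 2)*(15 + 3)) = 3*((-2 + y)*18) = 3*(-36 + 18*y) = -108 + 54*y)
S = 2301423 (S = -3 + (-108 + 54*25)*1853 = -3 + (-108 + 1350)*1853 = -3 + 1242*1853 = -3 + 2301426 = 2301423)
1/(sqrt(S + B)) = 1/(sqrt(2301423 - 1379102)) = 1/(sqrt(922321)) = sqrt(922321)/922321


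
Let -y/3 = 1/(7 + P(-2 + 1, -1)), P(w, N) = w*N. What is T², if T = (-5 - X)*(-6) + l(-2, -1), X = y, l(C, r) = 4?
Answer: 16129/16 ≈ 1008.1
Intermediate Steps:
P(w, N) = N*w
y = -3/8 (y = -3/(7 - (-2 + 1)) = -3/(7 - 1*(-1)) = -3/(7 + 1) = -3/8 ≈ -0.37500)
X = -3/8 ≈ -0.37500
T = 127/4 (T = (-5 - 1*(-3/8))*(-6) + 4 = (-5 + 3/8)*(-6) + 4 = -37/8*(-6) + 4 = 111/4 + 4 = 127/4 ≈ 31.750)
T² = (127/4)² = 16129/16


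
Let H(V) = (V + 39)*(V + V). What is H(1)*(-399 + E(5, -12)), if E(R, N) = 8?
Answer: -31280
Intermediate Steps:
H(V) = 2*V*(39 + V) (H(V) = (39 + V)*(2*V) = 2*V*(39 + V))
H(1)*(-399 + E(5, -12)) = (2*1*(39 + 1))*(-399 + 8) = (2*1*40)*(-391) = 80*(-391) = -31280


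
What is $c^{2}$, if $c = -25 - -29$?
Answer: $16$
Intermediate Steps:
$c = 4$ ($c = -25 + 29 = 4$)
$c^{2} = 4^{2} = 16$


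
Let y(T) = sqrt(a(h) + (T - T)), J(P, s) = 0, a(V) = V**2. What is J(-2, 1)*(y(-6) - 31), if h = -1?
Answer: 0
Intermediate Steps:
y(T) = 1 (y(T) = sqrt((-1)**2 + (T - T)) = sqrt(1 + 0) = sqrt(1) = 1)
J(-2, 1)*(y(-6) - 31) = 0*(1 - 31) = 0*(-30) = 0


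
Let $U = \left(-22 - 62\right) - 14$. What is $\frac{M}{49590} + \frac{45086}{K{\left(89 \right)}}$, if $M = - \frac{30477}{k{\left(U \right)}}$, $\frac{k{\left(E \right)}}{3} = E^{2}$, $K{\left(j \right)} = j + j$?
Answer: $\frac{10736381477329}{42387350040} \approx 253.29$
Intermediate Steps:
$K{\left(j \right)} = 2 j$
$U = -98$ ($U = -84 - 14 = -98$)
$k{\left(E \right)} = 3 E^{2}$
$M = - \frac{10159}{9604}$ ($M = - \frac{30477}{3 \left(-98\right)^{2}} = - \frac{30477}{3 \cdot 9604} = - \frac{30477}{28812} = \left(-30477\right) \frac{1}{28812} = - \frac{10159}{9604} \approx -1.0578$)
$\frac{M}{49590} + \frac{45086}{K{\left(89 \right)}} = - \frac{10159}{9604 \cdot 49590} + \frac{45086}{2 \cdot 89} = \left(- \frac{10159}{9604}\right) \frac{1}{49590} + \frac{45086}{178} = - \frac{10159}{476262360} + 45086 \cdot \frac{1}{178} = - \frac{10159}{476262360} + \frac{22543}{89} = \frac{10736381477329}{42387350040}$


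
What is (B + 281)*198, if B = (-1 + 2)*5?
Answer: 56628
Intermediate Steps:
B = 5 (B = 1*5 = 5)
(B + 281)*198 = (5 + 281)*198 = 286*198 = 56628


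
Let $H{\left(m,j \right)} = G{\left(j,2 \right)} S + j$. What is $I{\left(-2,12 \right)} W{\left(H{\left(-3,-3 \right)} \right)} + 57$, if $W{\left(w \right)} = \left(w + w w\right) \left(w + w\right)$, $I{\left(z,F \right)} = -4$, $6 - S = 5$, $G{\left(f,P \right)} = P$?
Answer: $57$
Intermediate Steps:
$S = 1$ ($S = 6 - 5 = 1$)
$H{\left(m,j \right)} = 2 + j$ ($H{\left(m,j \right)} = 2 \cdot 1 + j = 2 + j$)
$W{\left(w \right)} = 2 w \left(w + w^{2}\right)$ ($W{\left(w \right)} = \left(w + w^{2}\right) 2 w = 2 w \left(w + w^{2}\right)$)
$I{\left(-2,12 \right)} W{\left(H{\left(-3,-3 \right)} \right)} + 57 = - 4 \cdot 2 \left(2 - 3\right)^{2} \left(1 + \left(2 - 3\right)\right) + 57 = - 4 \cdot 2 \left(-1\right)^{2} \left(1 - 1\right) + 57 = - 4 \cdot 2 \cdot 1 \cdot 0 + 57 = \left(-4\right) 0 + 57 = 0 + 57 = 57$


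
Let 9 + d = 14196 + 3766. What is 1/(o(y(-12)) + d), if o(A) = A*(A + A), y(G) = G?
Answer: 1/18241 ≈ 5.4822e-5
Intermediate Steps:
o(A) = 2*A² (o(A) = A*(2*A) = 2*A²)
d = 17953 (d = -9 + (14196 + 3766) = -9 + 17962 = 17953)
1/(o(y(-12)) + d) = 1/(2*(-12)² + 17953) = 1/(2*144 + 17953) = 1/(288 + 17953) = 1/18241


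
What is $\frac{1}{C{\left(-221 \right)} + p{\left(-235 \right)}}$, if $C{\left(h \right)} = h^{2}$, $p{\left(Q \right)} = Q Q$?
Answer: $\frac{1}{104066} \approx 9.6093 \cdot 10^{-6}$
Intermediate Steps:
$p{\left(Q \right)} = Q^{2}$
$\frac{1}{C{\left(-221 \right)} + p{\left(-235 \right)}} = \frac{1}{\left(-221\right)^{2} + \left(-235\right)^{2}} = \frac{1}{48841 + 55225} = \frac{1}{104066}$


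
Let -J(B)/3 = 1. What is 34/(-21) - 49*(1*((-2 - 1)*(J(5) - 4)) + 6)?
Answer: -27817/21 ≈ -1324.6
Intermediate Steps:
J(B) = -3 (J(B) = -3*1 = -3)
34/(-21) - 49*(1*((-2 - 1)*(J(5) - 4)) + 6) = 34/(-21) - 49*(1*((-2 - 1)*(-3 - 4)) + 6) = 34*(-1/21) - 49*(1*(-3*(-7)) + 6) = -34/21 - 49*(1*21 + 6) = -34/21 - 49*(21 + 6) = -34/21 - 49*27 = -34/21 - 1323 = -27817/21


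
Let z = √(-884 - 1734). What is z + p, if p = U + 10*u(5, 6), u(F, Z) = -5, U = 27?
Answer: -23 + I*√2618 ≈ -23.0 + 51.166*I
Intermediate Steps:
p = -23 (p = 27 + 10*(-5) = 27 - 50 = -23)
z = I*√2618 (z = √(-2618) = I*√2618 ≈ 51.166*I)
z + p = I*√2618 - 23 = -23 + I*√2618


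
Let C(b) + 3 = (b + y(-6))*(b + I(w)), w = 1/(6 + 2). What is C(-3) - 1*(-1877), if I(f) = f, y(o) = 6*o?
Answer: 15889/8 ≈ 1986.1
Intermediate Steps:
w = ⅛ (w = 1/8 = ⅛ ≈ 0.12500)
C(b) = -3 + (-36 + b)*(⅛ + b) (C(b) = -3 + (b + 6*(-6))*(b + ⅛) = -3 + (b - 36)*(⅛ + b) = -3 + (-36 + b)*(⅛ + b))
C(-3) - 1*(-1877) = (-15/2 + (-3)² - 287/8*(-3)) - 1*(-1877) = (-15/2 + 9 + 861/8) + 1877 = 873/8 + 1877 = 15889/8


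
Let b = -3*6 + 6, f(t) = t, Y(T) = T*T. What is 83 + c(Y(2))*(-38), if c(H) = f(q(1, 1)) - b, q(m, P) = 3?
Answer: -487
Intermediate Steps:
Y(T) = T²
b = -12 (b = -18 + 6 = -12)
c(H) = 15 (c(H) = 3 - 1*(-12) = 3 + 12 = 15)
83 + c(Y(2))*(-38) = 83 + 15*(-38) = 83 - 570 = -487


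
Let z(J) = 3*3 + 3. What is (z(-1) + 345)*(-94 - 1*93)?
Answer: -66759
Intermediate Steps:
z(J) = 12 (z(J) = 9 + 3 = 12)
(z(-1) + 345)*(-94 - 1*93) = (12 + 345)*(-94 - 1*93) = 357*(-94 - 93) = 357*(-187) = -66759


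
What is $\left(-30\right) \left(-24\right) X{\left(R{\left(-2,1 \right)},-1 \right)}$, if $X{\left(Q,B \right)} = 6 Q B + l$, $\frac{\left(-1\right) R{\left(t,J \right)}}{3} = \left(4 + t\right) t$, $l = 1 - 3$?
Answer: $-53280$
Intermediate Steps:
$l = -2$
$R{\left(t,J \right)} = - 3 t \left(4 + t\right)$ ($R{\left(t,J \right)} = - 3 \left(4 + t\right) t = - 3 t \left(4 + t\right)$)
$X{\left(Q,B \right)} = -2 + 6 B Q$ ($X{\left(Q,B \right)} = 6 Q B - 2 = 6 B Q - 2 = -2 + 6 B Q$)
$\left(-30\right) \left(-24\right) X{\left(R{\left(-2,1 \right)},-1 \right)} = \left(-30\right) \left(-24\right) \left(-2 + 6 \left(-1\right) \left(\left(-3\right) \left(-2\right) \left(4 - 2\right)\right)\right) = 720 \left(-2 + 6 \left(-1\right) \left(\left(-3\right) \left(-2\right) 2\right)\right) = 720 \left(-2 + 6 \left(-1\right) 12\right) = 720 \left(-2 - 72\right) = 720 \left(-74\right) = -53280$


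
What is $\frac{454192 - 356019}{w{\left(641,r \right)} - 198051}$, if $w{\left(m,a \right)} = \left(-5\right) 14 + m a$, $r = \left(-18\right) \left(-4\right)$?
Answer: $- \frac{98173}{151969} \approx -0.64601$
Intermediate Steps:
$r = 72$
$w{\left(m,a \right)} = -70 + a m$
$\frac{454192 - 356019}{w{\left(641,r \right)} - 198051} = \frac{454192 - 356019}{\left(-70 + 72 \cdot 641\right) - 198051} = \frac{98173}{\left(-70 + 46152\right) - 198051} = \frac{98173}{46082 - 198051} = \frac{98173}{-151969} = 98173 \left(- \frac{1}{151969}\right) = - \frac{98173}{151969}$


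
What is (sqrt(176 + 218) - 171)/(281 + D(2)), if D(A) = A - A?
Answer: -171/281 + sqrt(394)/281 ≈ -0.53790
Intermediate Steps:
D(A) = 0
(sqrt(176 + 218) - 171)/(281 + D(2)) = (sqrt(176 + 218) - 171)/(281 + 0) = (sqrt(394) - 171)/281 = (-171 + sqrt(394))*(1/281) = -171/281 + sqrt(394)/281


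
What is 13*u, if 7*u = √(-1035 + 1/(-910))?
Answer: 17*I*√2965690/490 ≈ 59.747*I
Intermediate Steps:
u = 17*I*√2965690/6370 (u = √(-1035 + 1/(-910))/7 = √(-1035 - 1/910)/7 = √(-941851/910)/7 = (17*I*√2965690/910)/7 = 17*I*√2965690/6370 ≈ 4.5959*I)
13*u = 13*(17*I*√2965690/6370) = 17*I*√2965690/490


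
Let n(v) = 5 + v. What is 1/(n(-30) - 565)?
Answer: -1/590 ≈ -0.0016949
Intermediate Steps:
1/(n(-30) - 565) = 1/((5 - 30) - 565) = 1/(-25 - 565) = 1/(-590) = -1/590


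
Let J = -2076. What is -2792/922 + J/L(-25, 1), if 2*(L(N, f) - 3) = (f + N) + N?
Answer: 1854044/19823 ≈ 93.530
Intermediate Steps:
L(N, f) = 3 + N + f/2 (L(N, f) = 3 + ((f + N) + N)/2 = 3 + ((N + f) + N)/2 = 3 + (f + 2*N)/2 = 3 + (N + f/2) = 3 + N + f/2)
-2792/922 + J/L(-25, 1) = -2792/922 - 2076/(3 - 25 + (½)*1) = -2792*1/922 - 2076/(3 - 25 + ½) = -1396/461 - 2076/(-43/2) = -1396/461 - 2076*(-2/43) = -1396/461 + 4152/43 = 1854044/19823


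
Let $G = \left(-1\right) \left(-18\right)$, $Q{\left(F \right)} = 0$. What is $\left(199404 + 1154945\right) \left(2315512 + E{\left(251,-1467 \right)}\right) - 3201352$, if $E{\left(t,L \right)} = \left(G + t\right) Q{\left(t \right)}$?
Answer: $3136008160336$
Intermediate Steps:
$G = 18$
$E{\left(t,L \right)} = 0$ ($E{\left(t,L \right)} = \left(18 + t\right) 0 = 0$)
$\left(199404 + 1154945\right) \left(2315512 + E{\left(251,-1467 \right)}\right) - 3201352 = \left(199404 + 1154945\right) \left(2315512 + 0\right) - 3201352 = 1354349 \cdot 2315512 - 3201352 = 3136011361688 - 3201352 = 3136008160336$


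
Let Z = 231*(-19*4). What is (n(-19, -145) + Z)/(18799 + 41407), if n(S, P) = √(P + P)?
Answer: -8778/30103 + I*√290/60206 ≈ -0.2916 + 0.00028285*I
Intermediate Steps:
n(S, P) = √2*√P (n(S, P) = √(2*P) = √2*√P)
Z = -17556 (Z = 231*(-76) = -17556)
(n(-19, -145) + Z)/(18799 + 41407) = (√2*√(-145) - 17556)/(18799 + 41407) = (√2*(I*√145) - 17556)/60206 = (I*√290 - 17556)*(1/60206) = (-17556 + I*√290)*(1/60206) = -8778/30103 + I*√290/60206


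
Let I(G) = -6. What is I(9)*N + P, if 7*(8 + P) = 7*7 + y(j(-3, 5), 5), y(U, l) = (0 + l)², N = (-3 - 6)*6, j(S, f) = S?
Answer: 2286/7 ≈ 326.57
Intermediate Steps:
N = -54 (N = -9*6 = -54)
y(U, l) = l²
P = 18/7 (P = -8 + (7*7 + 5²)/7 = -8 + (49 + 25)/7 = -8 + (⅐)*74 = -8 + 74/7 = 18/7 ≈ 2.5714)
I(9)*N + P = -6*(-54) + 18/7 = 324 + 18/7 = 2286/7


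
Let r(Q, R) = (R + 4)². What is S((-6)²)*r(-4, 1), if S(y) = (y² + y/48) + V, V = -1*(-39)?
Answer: 133575/4 ≈ 33394.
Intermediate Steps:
r(Q, R) = (4 + R)²
V = 39
S(y) = 39 + y² + y/48 (S(y) = (y² + y/48) + 39 = 39 + y² + y/48)
S((-6)²)*r(-4, 1) = (39 + ((-6)²)² + (1/48)*(-6)²)*(4 + 1)² = (39 + 36² + (1/48)*36)*5² = (39 + 1296 + ¾)*25 = (5343/4)*25 = 133575/4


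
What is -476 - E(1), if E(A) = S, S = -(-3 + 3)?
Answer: -476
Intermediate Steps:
S = 0 (S = -1*0 = 0)
E(A) = 0
-476 - E(1) = -476 - 1*0 = -476 + 0 = -476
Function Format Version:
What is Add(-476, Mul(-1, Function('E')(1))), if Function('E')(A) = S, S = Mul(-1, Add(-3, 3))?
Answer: -476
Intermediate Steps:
S = 0 (S = Mul(-1, 0) = 0)
Function('E')(A) = 0
Add(-476, Mul(-1, Function('E')(1))) = Add(-476, Mul(-1, 0)) = Add(-476, 0) = -476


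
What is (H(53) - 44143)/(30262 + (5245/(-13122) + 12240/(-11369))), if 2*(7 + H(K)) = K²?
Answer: -910992205917/644912358433 ≈ -1.4126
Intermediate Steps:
H(K) = -7 + K²/2
(H(53) - 44143)/(30262 + (5245/(-13122) + 12240/(-11369))) = ((-7 + (½)*53²) - 44143)/(30262 + (5245/(-13122) + 12240/(-11369))) = ((-7 + (½)*2809) - 44143)/(30262 + (5245*(-1/13122) + 12240*(-1/11369))) = ((-7 + 2809/2) - 44143)/(30262 + (-5245/13122 - 12240/11369)) = (2795/2 - 44143)/(30262 - 220243685/149184018) = -85491/(2*4514386509031/149184018) = -85491/2*149184018/4514386509031 = -910992205917/644912358433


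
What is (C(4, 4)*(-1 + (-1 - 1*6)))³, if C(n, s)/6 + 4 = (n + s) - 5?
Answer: 110592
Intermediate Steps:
C(n, s) = -54 + 6*n + 6*s (C(n, s) = -24 + 6*((n + s) - 5) = -24 + 6*(-5 + n + s) = -24 + (-30 + 6*n + 6*s) = -54 + 6*n + 6*s)
(C(4, 4)*(-1 + (-1 - 1*6)))³ = ((-54 + 6*4 + 6*4)*(-1 + (-1 - 1*6)))³ = ((-54 + 24 + 24)*(-1 + (-1 - 6)))³ = (-6*(-1 - 7))³ = (-6*(-8))³ = 48³ = 110592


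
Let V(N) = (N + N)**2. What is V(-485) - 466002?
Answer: 474898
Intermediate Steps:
V(N) = 4*N**2 (V(N) = (2*N)**2 = 4*N**2)
V(-485) - 466002 = 4*(-485)**2 - 466002 = 4*235225 - 466002 = 940900 - 466002 = 474898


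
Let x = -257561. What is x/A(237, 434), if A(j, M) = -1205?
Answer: 257561/1205 ≈ 213.74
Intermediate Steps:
x/A(237, 434) = -257561/(-1205) = -257561*(-1/1205) = 257561/1205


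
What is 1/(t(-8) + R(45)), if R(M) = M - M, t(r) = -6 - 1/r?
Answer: -8/47 ≈ -0.17021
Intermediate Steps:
R(M) = 0
1/(t(-8) + R(45)) = 1/((-6 - 1/(-8)) + 0) = 1/((-6 - 1*(-⅛)) + 0) = 1/((-6 + ⅛) + 0) = 1/(-47/8 + 0) = 1/(-47/8) = -8/47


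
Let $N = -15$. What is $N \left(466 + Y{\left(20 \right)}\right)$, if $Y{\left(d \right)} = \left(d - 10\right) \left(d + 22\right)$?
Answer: $-13290$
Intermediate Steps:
$Y{\left(d \right)} = \left(-10 + d\right) \left(22 + d\right)$
$N \left(466 + Y{\left(20 \right)}\right) = - 15 \left(466 + \left(-220 + 20^{2} + 12 \cdot 20\right)\right) = - 15 \left(466 + \left(-220 + 400 + 240\right)\right) = - 15 \left(466 + 420\right) = \left(-15\right) 886 = -13290$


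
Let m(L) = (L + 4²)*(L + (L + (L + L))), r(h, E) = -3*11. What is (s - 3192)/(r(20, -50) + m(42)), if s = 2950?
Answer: -242/9711 ≈ -0.024920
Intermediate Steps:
r(h, E) = -33
m(L) = 4*L*(16 + L) (m(L) = (L + 16)*(L + (L + 2*L)) = (16 + L)*(L + 3*L) = (16 + L)*(4*L) = 4*L*(16 + L))
(s - 3192)/(r(20, -50) + m(42)) = (2950 - 3192)/(-33 + 4*42*(16 + 42)) = -242/(-33 + 4*42*58) = -242/(-33 + 9744) = -242/9711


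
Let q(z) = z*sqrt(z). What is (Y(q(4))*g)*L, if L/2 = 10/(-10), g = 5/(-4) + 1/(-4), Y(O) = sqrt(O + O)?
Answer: 12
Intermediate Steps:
q(z) = z**(3/2)
Y(O) = sqrt(2)*sqrt(O) (Y(O) = sqrt(2*O) = sqrt(2)*sqrt(O))
g = -3/2 (g = 5*(-1/4) + 1*(-1/4) = -5/4 - 1/4 = -3/2 ≈ -1.5000)
L = -2 (L = 2*(10/(-10)) = 2*(10*(-1/10)) = 2*(-1) = -2)
(Y(q(4))*g)*L = ((sqrt(2)*sqrt(4**(3/2)))*(-3/2))*(-2) = ((sqrt(2)*sqrt(8))*(-3/2))*(-2) = ((sqrt(2)*(2*sqrt(2)))*(-3/2))*(-2) = (4*(-3/2))*(-2) = -6*(-2) = 12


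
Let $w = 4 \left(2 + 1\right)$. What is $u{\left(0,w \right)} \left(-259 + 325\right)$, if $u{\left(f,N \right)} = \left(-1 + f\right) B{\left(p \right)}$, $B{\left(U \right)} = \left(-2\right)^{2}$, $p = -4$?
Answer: $-264$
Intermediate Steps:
$B{\left(U \right)} = 4$
$w = 12$ ($w = 4 \cdot 3 = 12$)
$u{\left(f,N \right)} = -4 + 4 f$ ($u{\left(f,N \right)} = \left(-1 + f\right) 4 = -4 + 4 f$)
$u{\left(0,w \right)} \left(-259 + 325\right) = \left(-4 + 4 \cdot 0\right) \left(-259 + 325\right) = \left(-4 + 0\right) 66 = \left(-4\right) 66 = -264$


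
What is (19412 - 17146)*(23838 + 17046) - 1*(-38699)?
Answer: 92681843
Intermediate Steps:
(19412 - 17146)*(23838 + 17046) - 1*(-38699) = 2266*40884 + 38699 = 92643144 + 38699 = 92681843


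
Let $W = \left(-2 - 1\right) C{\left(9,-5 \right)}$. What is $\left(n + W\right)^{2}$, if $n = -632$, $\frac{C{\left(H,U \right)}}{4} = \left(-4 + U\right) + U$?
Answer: $215296$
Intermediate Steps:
$C{\left(H,U \right)} = -16 + 8 U$ ($C{\left(H,U \right)} = 4 \left(\left(-4 + U\right) + U\right) = 4 \left(-4 + 2 U\right) = -16 + 8 U$)
$W = 168$ ($W = \left(-2 - 1\right) \left(-16 + 8 \left(-5\right)\right) = - 3 \left(-16 - 40\right) = \left(-3\right) \left(-56\right) = 168$)
$\left(n + W\right)^{2} = \left(-632 + 168\right)^{2} = \left(-464\right)^{2} = 215296$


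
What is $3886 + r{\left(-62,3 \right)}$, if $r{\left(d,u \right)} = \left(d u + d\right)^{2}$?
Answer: $65390$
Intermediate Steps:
$r{\left(d,u \right)} = \left(d + d u\right)^{2}$
$3886 + r{\left(-62,3 \right)} = 3886 + \left(-62\right)^{2} \left(1 + 3\right)^{2} = 3886 + 3844 \cdot 4^{2} = 3886 + 3844 \cdot 16 = 3886 + 61504 = 65390$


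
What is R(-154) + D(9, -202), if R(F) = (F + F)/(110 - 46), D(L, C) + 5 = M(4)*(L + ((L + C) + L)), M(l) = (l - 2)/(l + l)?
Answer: -857/16 ≈ -53.563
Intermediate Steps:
M(l) = (-2 + l)/(2*l) (M(l) = (-2 + l)/((2*l)) = (-2 + l)*(1/(2*l)) = (-2 + l)/(2*l))
D(L, C) = -5 + C/4 + 3*L/4 (D(L, C) = -5 + ((1/2)*(-2 + 4)/4)*(L + ((L + C) + L)) = -5 + ((1/2)*(1/4)*2)*(L + ((C + L) + L)) = -5 + (L + (C + 2*L))/4 = -5 + (C + 3*L)/4 = -5 + (C/4 + 3*L/4) = -5 + C/4 + 3*L/4)
R(F) = F/32 (R(F) = (2*F)/64 = (2*F)*(1/64) = F/32)
R(-154) + D(9, -202) = (1/32)*(-154) + (-5 + (1/4)*(-202) + (3/4)*9) = -77/16 + (-5 - 101/2 + 27/4) = -77/16 - 195/4 = -857/16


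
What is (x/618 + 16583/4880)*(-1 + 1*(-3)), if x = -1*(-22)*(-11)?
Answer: -4533667/376980 ≈ -12.026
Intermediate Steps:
x = -242 (x = 22*(-11) = -242)
(x/618 + 16583/4880)*(-1 + 1*(-3)) = (-242/618 + 16583/4880)*(-1 + 1*(-3)) = (-242*1/618 + 16583*(1/4880))*(-1 - 3) = (-121/309 + 16583/4880)*(-4) = (4533667/1507920)*(-4) = -4533667/376980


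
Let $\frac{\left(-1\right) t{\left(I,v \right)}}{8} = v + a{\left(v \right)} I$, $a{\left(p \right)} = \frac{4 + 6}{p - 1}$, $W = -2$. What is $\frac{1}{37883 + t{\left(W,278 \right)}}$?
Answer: $\frac{277}{9877703} \approx 2.8043 \cdot 10^{-5}$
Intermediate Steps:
$a{\left(p \right)} = \frac{10}{-1 + p}$
$t{\left(I,v \right)} = - 8 v - \frac{80 I}{-1 + v}$ ($t{\left(I,v \right)} = - 8 \left(v + \frac{10}{-1 + v} I\right) = - 8 \left(v + \frac{10 I}{-1 + v}\right) = - 8 v - \frac{80 I}{-1 + v}$)
$\frac{1}{37883 + t{\left(W,278 \right)}} = \frac{1}{37883 + \frac{8 \left(\left(-10\right) \left(-2\right) - 278 \left(-1 + 278\right)\right)}{-1 + 278}} = \frac{1}{37883 + \frac{8 \left(20 - 278 \cdot 277\right)}{277}} = \frac{1}{37883 + 8 \cdot \frac{1}{277} \left(20 - 77006\right)} = \frac{1}{37883 + 8 \cdot \frac{1}{277} \left(-76986\right)} = \frac{1}{37883 - \frac{615888}{277}} = \frac{1}{\frac{9877703}{277}} = \frac{277}{9877703}$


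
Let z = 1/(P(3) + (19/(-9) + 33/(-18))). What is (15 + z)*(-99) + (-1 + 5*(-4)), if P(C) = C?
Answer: -23820/17 ≈ -1401.2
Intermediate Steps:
z = -18/17 (z = 1/(3 + (19/(-9) + 33/(-18))) = 1/(3 + (19*(-⅑) + 33*(-1/18))) = 1/(3 + (-19/9 - 11/6)) = 1/(3 - 71/18) = 1/(-17/18) = -18/17 ≈ -1.0588)
(15 + z)*(-99) + (-1 + 5*(-4)) = (15 - 18/17)*(-99) + (-1 + 5*(-4)) = (237/17)*(-99) + (-1 - 20) = -23463/17 - 21 = -23820/17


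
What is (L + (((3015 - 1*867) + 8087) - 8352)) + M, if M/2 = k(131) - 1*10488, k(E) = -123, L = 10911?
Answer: -8428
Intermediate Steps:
M = -21222 (M = 2*(-123 - 1*10488) = 2*(-123 - 10488) = 2*(-10611) = -21222)
(L + (((3015 - 1*867) + 8087) - 8352)) + M = (10911 + (((3015 - 1*867) + 8087) - 8352)) - 21222 = (10911 + (((3015 - 867) + 8087) - 8352)) - 21222 = (10911 + ((2148 + 8087) - 8352)) - 21222 = (10911 + (10235 - 8352)) - 21222 = (10911 + 1883) - 21222 = 12794 - 21222 = -8428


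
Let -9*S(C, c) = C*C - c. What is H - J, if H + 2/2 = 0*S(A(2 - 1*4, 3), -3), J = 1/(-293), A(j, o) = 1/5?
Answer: -292/293 ≈ -0.99659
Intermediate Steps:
A(j, o) = ⅕
J = -1/293 ≈ -0.0034130
S(C, c) = -C²/9 + c/9 (S(C, c) = -(C*C - c)/9 = -(C² - c)/9 = -C²/9 + c/9)
H = -1 (H = -1 + 0*(-(⅕)²/9 + (⅑)*(-3)) = -1 + 0*(-⅑*1/25 - ⅓) = -1 + 0*(-1/225 - ⅓) = -1 + 0*(-76/225) = -1 + 0 = -1)
H - J = -1 - 1*(-1/293) = -1 + 1/293 = -292/293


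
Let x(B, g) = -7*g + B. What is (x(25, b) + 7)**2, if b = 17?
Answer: 7569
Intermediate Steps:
x(B, g) = B - 7*g
(x(25, b) + 7)**2 = ((25 - 7*17) + 7)**2 = ((25 - 119) + 7)**2 = (-94 + 7)**2 = (-87)**2 = 7569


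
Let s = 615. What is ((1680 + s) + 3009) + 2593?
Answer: 7897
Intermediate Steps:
((1680 + s) + 3009) + 2593 = ((1680 + 615) + 3009) + 2593 = (2295 + 3009) + 2593 = 5304 + 2593 = 7897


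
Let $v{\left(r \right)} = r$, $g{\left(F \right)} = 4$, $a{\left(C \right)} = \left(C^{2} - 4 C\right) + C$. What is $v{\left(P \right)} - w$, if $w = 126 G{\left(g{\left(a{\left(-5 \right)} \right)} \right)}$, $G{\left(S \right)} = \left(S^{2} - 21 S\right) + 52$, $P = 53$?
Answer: $2069$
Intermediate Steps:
$a{\left(C \right)} = C^{2} - 3 C$
$G{\left(S \right)} = 52 + S^{2} - 21 S$
$w = -2016$ ($w = 126 \left(52 + 4^{2} - 84\right) = 126 \left(52 + 16 - 84\right) = 126 \left(-16\right) = -2016$)
$v{\left(P \right)} - w = 53 - -2016 = 53 + 2016 = 2069$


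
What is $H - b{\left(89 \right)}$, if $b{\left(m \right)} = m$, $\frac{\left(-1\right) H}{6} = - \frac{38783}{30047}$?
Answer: $- \frac{2441485}{30047} \approx -81.255$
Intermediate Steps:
$H = \frac{232698}{30047}$ ($H = - 6 \left(- \frac{38783}{30047}\right) = - 6 \left(\left(-38783\right) \frac{1}{30047}\right) = \left(-6\right) \left(- \frac{38783}{30047}\right) = \frac{232698}{30047} \approx 7.7445$)
$H - b{\left(89 \right)} = \frac{232698}{30047} - 89 = - \frac{2441485}{30047}$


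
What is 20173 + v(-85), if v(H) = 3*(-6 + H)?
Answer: 19900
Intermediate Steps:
v(H) = -18 + 3*H
20173 + v(-85) = 20173 + (-18 + 3*(-85)) = 20173 + (-18 - 255) = 20173 - 273 = 19900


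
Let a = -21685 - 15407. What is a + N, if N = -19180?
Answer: -56272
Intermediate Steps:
a = -37092
a + N = -37092 - 19180 = -56272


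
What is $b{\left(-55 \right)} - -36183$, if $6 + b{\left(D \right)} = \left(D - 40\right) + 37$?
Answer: $36119$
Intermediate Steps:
$b{\left(D \right)} = -9 + D$ ($b{\left(D \right)} = -6 + \left(\left(D - 40\right) + 37\right) = -6 + \left(\left(-40 + D\right) + 37\right) = -6 + \left(-3 + D\right) = -9 + D$)
$b{\left(-55 \right)} - -36183 = \left(-9 - 55\right) - -36183 = -64 + 36183 = 36119$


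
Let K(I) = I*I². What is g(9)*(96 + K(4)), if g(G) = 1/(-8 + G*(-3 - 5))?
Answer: -2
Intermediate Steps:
K(I) = I³
g(G) = 1/(-8 - 8*G) (g(G) = 1/(-8 + G*(-8)) = 1/(-8 - 8*G))
g(9)*(96 + K(4)) = (-1/(8 + 8*9))*(96 + 4³) = (-1/(8 + 72))*(96 + 64) = -1/80*160 = -2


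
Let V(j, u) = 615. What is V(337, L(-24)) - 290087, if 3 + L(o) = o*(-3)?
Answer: -289472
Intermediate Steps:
L(o) = -3 - 3*o (L(o) = -3 + o*(-3) = -3 - 3*o)
V(337, L(-24)) - 290087 = 615 - 290087 = -289472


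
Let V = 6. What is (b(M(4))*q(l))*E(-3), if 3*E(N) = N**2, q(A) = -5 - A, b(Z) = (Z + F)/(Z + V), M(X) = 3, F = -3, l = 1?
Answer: 0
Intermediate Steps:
b(Z) = (-3 + Z)/(6 + Z) (b(Z) = (Z - 3)/(Z + 6) = (-3 + Z)/(6 + Z))
E(N) = N**2/3
(b(M(4))*q(l))*E(-3) = (((-3 + 3)/(6 + 3))*(-5 - 1*1))*((1/3)*(-3)**2) = ((0/9)*(-5 - 1))*((1/3)*9) = (((1/9)*0)*(-6))*3 = (0*(-6))*3 = 0*3 = 0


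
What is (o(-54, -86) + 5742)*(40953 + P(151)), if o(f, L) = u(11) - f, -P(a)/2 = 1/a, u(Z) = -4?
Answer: 35817154592/151 ≈ 2.3720e+8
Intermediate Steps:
P(a) = -2/a
o(f, L) = -4 - f
(o(-54, -86) + 5742)*(40953 + P(151)) = ((-4 - 1*(-54)) + 5742)*(40953 - 2/151) = ((-4 + 54) + 5742)*(40953 - 2*1/151) = (50 + 5742)*(40953 - 2/151) = 5792*(6183901/151) = 35817154592/151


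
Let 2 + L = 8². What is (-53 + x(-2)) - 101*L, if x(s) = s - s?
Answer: -6315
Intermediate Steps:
x(s) = 0
L = 62 (L = -2 + 8² = -2 + 64 = 62)
(-53 + x(-2)) - 101*L = (-53 + 0) - 101*62 = -53 - 6262 = -6315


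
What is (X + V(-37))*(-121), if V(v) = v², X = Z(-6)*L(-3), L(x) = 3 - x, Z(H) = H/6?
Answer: -164923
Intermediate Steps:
Z(H) = H/6 (Z(H) = H*(⅙) = H/6)
X = -6 (X = ((⅙)*(-6))*(3 - 1*(-3)) = -(3 + 3) = -1*6 = -6)
(X + V(-37))*(-121) = (-6 + (-37)²)*(-121) = (-6 + 1369)*(-121) = 1363*(-121) = -164923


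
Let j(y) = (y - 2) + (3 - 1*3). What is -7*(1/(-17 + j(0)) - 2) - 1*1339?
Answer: -25168/19 ≈ -1324.6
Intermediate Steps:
j(y) = -2 + y (j(y) = (-2 + y) + (3 - 3) = (-2 + y) + 0 = -2 + y)
-7*(1/(-17 + j(0)) - 2) - 1*1339 = -7*(1/(-17 + (-2 + 0)) - 2) - 1*1339 = -7*(1/(-17 - 2) - 2) - 1339 = -7*(1/(-19) - 2) - 1339 = -7*(-1/19 - 2) - 1339 = -7*(-39/19) - 1339 = 273/19 - 1339 = -25168/19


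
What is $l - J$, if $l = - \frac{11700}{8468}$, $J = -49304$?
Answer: $\frac{104373643}{2117} \approx 49303.0$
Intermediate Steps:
$l = - \frac{2925}{2117}$ ($l = \left(-11700\right) \frac{1}{8468} = - \frac{2925}{2117} \approx -1.3817$)
$l - J = - \frac{2925}{2117} - -49304 = - \frac{2925}{2117} + 49304 = \frac{104373643}{2117}$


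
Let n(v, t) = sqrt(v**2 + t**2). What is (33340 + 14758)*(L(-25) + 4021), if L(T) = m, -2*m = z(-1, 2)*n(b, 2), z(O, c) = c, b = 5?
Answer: 193402058 - 48098*sqrt(29) ≈ 1.9314e+8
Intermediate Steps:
n(v, t) = sqrt(t**2 + v**2)
m = -sqrt(29) (m = -sqrt(2**2 + 5**2) = -sqrt(4 + 25) = -sqrt(29) ≈ -5.3852)
L(T) = -sqrt(29)
(33340 + 14758)*(L(-25) + 4021) = (33340 + 14758)*(-sqrt(29) + 4021) = 48098*(4021 - sqrt(29)) = 193402058 - 48098*sqrt(29)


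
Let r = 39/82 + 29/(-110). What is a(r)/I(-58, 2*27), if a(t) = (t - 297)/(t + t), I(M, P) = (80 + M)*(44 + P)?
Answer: -669257/2061136 ≈ -0.32470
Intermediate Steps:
I(M, P) = (44 + P)*(80 + M)
r = 478/2255 (r = 39*(1/82) + 29*(-1/110) = 39/82 - 29/110 = 478/2255 ≈ 0.21197)
a(t) = (-297 + t)/(2*t) (a(t) = (-297 + t)/((2*t)) = (-297 + t)*(1/(2*t)) = (-297 + t)/(2*t))
a(r)/I(-58, 2*27) = ((-297 + 478/2255)/(2*(478/2255)))/(3520 + 44*(-58) + 80*(2*27) - 116*27) = ((1/2)*(2255/478)*(-669257/2255))/(3520 - 2552 + 80*54 - 58*54) = -669257/(956*(3520 - 2552 + 4320 - 3132)) = -669257/956/2156 = -669257/956*1/2156 = -669257/2061136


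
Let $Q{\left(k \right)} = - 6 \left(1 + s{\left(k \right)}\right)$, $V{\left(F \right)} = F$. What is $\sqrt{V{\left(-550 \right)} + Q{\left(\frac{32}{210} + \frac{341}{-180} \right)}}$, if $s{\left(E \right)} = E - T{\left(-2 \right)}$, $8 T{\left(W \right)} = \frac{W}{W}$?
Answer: $\frac{i \sqrt{961023}}{42} \approx 23.341 i$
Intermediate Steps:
$T{\left(W \right)} = \frac{1}{8}$ ($T{\left(W \right)} = \frac{W \frac{1}{W}}{8} = \frac{1}{8} \cdot 1 = \frac{1}{8}$)
$s{\left(E \right)} = - \frac{1}{8} + E$ ($s{\left(E \right)} = E - \frac{1}{8} = - \frac{1}{8} + E$)
$Q{\left(k \right)} = - \frac{21}{4} - 6 k$ ($Q{\left(k \right)} = - 6 \left(1 + \left(- \frac{1}{8} + k\right)\right) = - 6 \left(\frac{7}{8} + k\right) = - \frac{21}{4} - 6 k$)
$\sqrt{V{\left(-550 \right)} + Q{\left(\frac{32}{210} + \frac{341}{-180} \right)}} = \sqrt{-550 - \left(\frac{21}{4} + 6 \left(\frac{32}{210} + \frac{341}{-180}\right)\right)} = \sqrt{-550 - \left(\frac{21}{4} + 6 \left(32 \cdot \frac{1}{210} + 341 \left(- \frac{1}{180}\right)\right)\right)} = \sqrt{-550 - \left(\frac{21}{4} + 6 \left(\frac{16}{105} - \frac{341}{180}\right)\right)} = \sqrt{-550 - - \frac{437}{84}} = \sqrt{-550 + \left(- \frac{21}{4} + \frac{439}{42}\right)} = \sqrt{-550 + \frac{437}{84}} = \sqrt{- \frac{45763}{84}} = \frac{i \sqrt{961023}}{42}$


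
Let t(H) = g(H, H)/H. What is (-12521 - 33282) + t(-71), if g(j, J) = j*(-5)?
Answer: -45808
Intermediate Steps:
g(j, J) = -5*j
t(H) = -5 (t(H) = (-5*H)/H = -5)
(-12521 - 33282) + t(-71) = (-12521 - 33282) - 5 = -45803 - 5 = -45808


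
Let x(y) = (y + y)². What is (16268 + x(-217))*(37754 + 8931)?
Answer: 9552871440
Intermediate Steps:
x(y) = 4*y² (x(y) = (2*y)² = 4*y²)
(16268 + x(-217))*(37754 + 8931) = (16268 + 4*(-217)²)*(37754 + 8931) = (16268 + 4*47089)*46685 = (16268 + 188356)*46685 = 204624*46685 = 9552871440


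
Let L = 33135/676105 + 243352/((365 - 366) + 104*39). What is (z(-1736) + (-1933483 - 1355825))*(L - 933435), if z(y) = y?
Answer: 1684320855384253410512/548321155 ≈ 3.0718e+12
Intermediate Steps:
L = 32933173277/548321155 (L = 33135*(1/676105) + 243352/(-1 + 4056) = 6627/135221 + 243352/4055 = 32933173277/548321155 ≈ 60.062)
(z(-1736) + (-1933483 - 1355825))*(L - 933435) = (-1736 + (-1933483 - 1355825))*(32933173277/548321155 - 933435) = (-1736 - 3289308)*(-511789224144148/548321155) = -3291044*(-511789224144148/548321155) = 1684320855384253410512/548321155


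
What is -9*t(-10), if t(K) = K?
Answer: 90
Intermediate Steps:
-9*t(-10) = -9*(-10) = 90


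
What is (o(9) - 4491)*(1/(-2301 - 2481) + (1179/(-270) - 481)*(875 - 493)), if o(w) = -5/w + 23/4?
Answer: 238635239728937/286920 ≈ 8.3171e+8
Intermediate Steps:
o(w) = 23/4 - 5/w (o(w) = -5/w + 23*(1/4) = -5/w + 23/4 = 23/4 - 5/w)
(o(9) - 4491)*(1/(-2301 - 2481) + (1179/(-270) - 481)*(875 - 493)) = ((23/4 - 5/9) - 4491)*(1/(-2301 - 2481) + (1179/(-270) - 481)*(875 - 493)) = ((23/4 - 5*1/9) - 4491)*(1/(-4782) + (1179*(-1/270) - 481)*382) = ((23/4 - 5/9) - 4491)*(-1/4782 + (-131/30 - 481)*382) = (187/36 - 4491)*(-1/4782 - 14561/30*382) = -161489*(-1/4782 - 2781151/15)/36 = -161489/36*(-1477718233/7970) = 238635239728937/286920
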